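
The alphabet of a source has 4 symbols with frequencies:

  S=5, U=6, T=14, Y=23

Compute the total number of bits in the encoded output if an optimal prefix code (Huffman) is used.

84

Greedily combine the two least-frequent nodes:
combine S(5), U(6) → 11
combine 11, T(14) → 25
combine Y(23), 25 → 48
Total encoded bits = sum of merged weights = 11 + 25 + 48 = 84.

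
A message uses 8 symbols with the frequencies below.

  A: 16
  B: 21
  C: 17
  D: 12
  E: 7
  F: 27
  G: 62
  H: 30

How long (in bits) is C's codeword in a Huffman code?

3

Huffman merges, smallest pair first:
combine E(7), D(12) → 19
combine A(16), C(17) → 33
combine 19, B(21) → 40
combine F(27), H(30) → 57
combine 33, 40 → 73
combine 57, G(62) → 119
combine 73, 119 → 192
C's leaf is at depth 3, giving a 3-bit codeword.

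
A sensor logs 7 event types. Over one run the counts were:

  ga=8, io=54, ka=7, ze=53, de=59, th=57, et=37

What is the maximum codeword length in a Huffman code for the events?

5

Merge the two lowest-weight nodes at each step:
merge ka(7) and ga(8): 15
merge 15 and et(37): 52
merge 52 and ze(53): 105
merge io(54) and th(57): 111
merge de(59) and 105: 164
merge 111 and 164: 275
The rarest symbols sit at the bottom; the longest codeword is 5 bits.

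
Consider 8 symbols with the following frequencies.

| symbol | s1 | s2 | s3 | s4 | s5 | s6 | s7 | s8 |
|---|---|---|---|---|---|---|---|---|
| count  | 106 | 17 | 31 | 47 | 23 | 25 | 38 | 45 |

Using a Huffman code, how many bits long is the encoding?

930

Merge the two smallest weights repeatedly:
s2(17) + s5(23) → 40
s6(25) + s3(31) → 56
s7(38) + 40 → 78
s8(45) + s4(47) → 92
56 + 78 → 134
92 + s1(106) → 198
134 + 198 → 332
The encoded length is the sum of every internal node's weight: 40 + 56 + 78 + 92 + 134 + 198 + 332 = 930 bits.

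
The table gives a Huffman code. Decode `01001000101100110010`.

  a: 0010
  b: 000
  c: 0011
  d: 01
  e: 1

Read left to right; each codeword is recognised as soon as it completes (prefix code):
  01→d | 0010→a | 0010→a | 1→e | 1→e | 0011→c | 0010→a
Decoded message: daaeeca

daaeeca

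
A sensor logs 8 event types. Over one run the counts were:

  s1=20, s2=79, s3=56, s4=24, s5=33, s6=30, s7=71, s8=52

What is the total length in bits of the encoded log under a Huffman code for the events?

1052

Build the Huffman tree bottom-up:
s1(20) + s4(24) → 44
s6(30) + s5(33) → 63
44 + s8(52) → 96
s3(56) + 63 → 119
s7(71) + s2(79) → 150
96 + 119 → 215
150 + 215 → 365
Total encoded bits = sum of merged weights = 44 + 63 + 96 + 119 + 150 + 215 + 365 = 1052.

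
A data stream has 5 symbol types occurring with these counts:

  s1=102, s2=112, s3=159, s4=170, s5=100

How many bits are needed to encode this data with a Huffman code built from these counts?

Greedily combine the two least-frequent nodes:
combine s5(100), s1(102) → 202
combine s2(112), s3(159) → 271
combine s4(170), 202 → 372
combine 271, 372 → 643
Each symbol's bit-cost is frequency × depth; summing gives 1488 bits (equivalently 202 + 271 + 372 + 643).

1488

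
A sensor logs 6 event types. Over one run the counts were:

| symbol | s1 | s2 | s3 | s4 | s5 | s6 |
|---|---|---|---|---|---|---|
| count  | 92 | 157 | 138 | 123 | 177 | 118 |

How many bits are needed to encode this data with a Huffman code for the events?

Merge the two smallest weights repeatedly:
merge s1(92) and s6(118): 210
merge s4(123) and s3(138): 261
merge s2(157) and s5(177): 334
merge 210 and 261: 471
merge 334 and 471: 805
Each symbol's bit-cost is frequency × depth; summing gives 2081 bits (equivalently 210 + 261 + 334 + 471 + 805).

2081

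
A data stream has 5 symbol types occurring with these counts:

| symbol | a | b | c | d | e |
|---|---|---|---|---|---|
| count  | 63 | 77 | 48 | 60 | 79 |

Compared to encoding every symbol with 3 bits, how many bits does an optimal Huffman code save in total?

Fixed-length: 3 bits × 327 symbols = 981 bits.
Huffman merges:
c(48) + d(60) → 108
a(63) + b(77) → 140
e(79) + 108 → 187
140 + 187 → 327
Huffman total = 108 + 140 + 187 + 327 = 762 bits.
Saving = 981 − 762 = 219 bits.

219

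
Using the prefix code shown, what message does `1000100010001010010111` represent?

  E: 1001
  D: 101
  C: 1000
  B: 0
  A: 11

CCCDBBDA

Read left to right; each codeword is recognised as soon as it completes (prefix code):
  1000→C | 1000→C | 1000→C | 101→D | 0→B | 0→B | 101→D | 11→A
Decoded message: CCCDBBDA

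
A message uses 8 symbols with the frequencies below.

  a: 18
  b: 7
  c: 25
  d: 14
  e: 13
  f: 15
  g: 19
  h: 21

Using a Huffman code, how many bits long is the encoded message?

391

Build the Huffman tree bottom-up:
merge b(7) and e(13): 20
merge d(14) and f(15): 29
merge a(18) and g(19): 37
merge 20 and h(21): 41
merge c(25) and 29: 54
merge 37 and 41: 78
merge 54 and 78: 132
Total encoded bits = sum of merged weights = 20 + 29 + 37 + 41 + 54 + 78 + 132 = 391.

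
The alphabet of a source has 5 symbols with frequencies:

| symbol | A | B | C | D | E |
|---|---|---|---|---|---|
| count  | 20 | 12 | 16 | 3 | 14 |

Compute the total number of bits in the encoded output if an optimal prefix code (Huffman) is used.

145

Greedily combine the two least-frequent nodes:
merge D(3) and B(12): 15
merge E(14) and 15: 29
merge C(16) and A(20): 36
merge 29 and 36: 65
Total encoded bits = sum of merged weights = 15 + 29 + 36 + 65 = 145.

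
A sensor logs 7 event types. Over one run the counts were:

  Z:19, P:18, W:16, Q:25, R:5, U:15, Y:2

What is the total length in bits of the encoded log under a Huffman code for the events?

263

Build the Huffman tree bottom-up:
merge Y(2) and R(5): 7
merge 7 and U(15): 22
merge W(16) and P(18): 34
merge Z(19) and 22: 41
merge Q(25) and 34: 59
merge 41 and 59: 100
Total encoded bits = sum of merged weights = 7 + 22 + 34 + 41 + 59 + 100 = 263.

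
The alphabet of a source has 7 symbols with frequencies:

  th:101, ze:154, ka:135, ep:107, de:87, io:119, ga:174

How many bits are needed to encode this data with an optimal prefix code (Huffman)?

Greedily combine the two least-frequent nodes:
combine de(87), th(101) → 188
combine ep(107), io(119) → 226
combine ka(135), ze(154) → 289
combine ga(174), 188 → 362
combine 226, 289 → 515
combine 362, 515 → 877
The encoded length is the sum of every internal node's weight: 188 + 226 + 289 + 362 + 515 + 877 = 2457 bits.

2457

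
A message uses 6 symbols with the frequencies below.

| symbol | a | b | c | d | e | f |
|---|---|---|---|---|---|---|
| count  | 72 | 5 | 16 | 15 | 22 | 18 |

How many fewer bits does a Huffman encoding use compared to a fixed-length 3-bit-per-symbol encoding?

124

Fixed-length: 3 bits × 148 symbols = 444 bits.
Huffman merges:
merge b(5) and d(15): 20
merge c(16) and f(18): 34
merge 20 and e(22): 42
merge 34 and 42: 76
merge a(72) and 76: 148
Huffman total = 20 + 34 + 42 + 76 + 148 = 320 bits.
Saving = 444 − 320 = 124 bits.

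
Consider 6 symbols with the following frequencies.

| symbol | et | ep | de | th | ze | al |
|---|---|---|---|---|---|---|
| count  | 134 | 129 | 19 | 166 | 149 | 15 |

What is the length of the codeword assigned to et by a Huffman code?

Huffman merges, smallest pair first:
merge al(15) and de(19): 34
merge 34 and ep(129): 163
merge et(134) and ze(149): 283
merge 163 and th(166): 329
merge 283 and 329: 612
et sits 2 levels below the root, so its codeword is 2 bits.

2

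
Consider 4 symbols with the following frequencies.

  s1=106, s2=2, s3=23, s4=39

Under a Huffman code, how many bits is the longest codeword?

Merge the two lowest-weight nodes at each step:
merge s2(2) and s3(23): 25
merge 25 and s4(39): 64
merge 64 and s1(106): 170
The rarest symbols sit at the bottom; the longest codeword is 3 bits.

3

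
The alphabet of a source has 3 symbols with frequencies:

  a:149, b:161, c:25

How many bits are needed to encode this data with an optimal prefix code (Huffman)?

509

Build the Huffman tree bottom-up:
combine c(25), a(149) → 174
combine b(161), 174 → 335
Each symbol's bit-cost is frequency × depth; summing gives 509 bits (equivalently 174 + 335).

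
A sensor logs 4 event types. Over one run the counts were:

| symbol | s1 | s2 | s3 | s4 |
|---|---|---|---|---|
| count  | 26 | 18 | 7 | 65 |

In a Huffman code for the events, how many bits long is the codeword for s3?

Huffman merges, smallest pair first:
merge s3(7) and s2(18): 25
merge 25 and s1(26): 51
merge 51 and s4(65): 116
s3's leaf is at depth 3, giving a 3-bit codeword.

3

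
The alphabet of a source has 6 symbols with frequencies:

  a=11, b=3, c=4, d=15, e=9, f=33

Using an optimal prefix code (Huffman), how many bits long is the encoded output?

Greedily combine the two least-frequent nodes:
combine b(3), c(4) → 7
combine 7, e(9) → 16
combine a(11), d(15) → 26
combine 16, 26 → 42
combine f(33), 42 → 75
The encoded length is the sum of every internal node's weight: 7 + 16 + 26 + 42 + 75 = 166 bits.

166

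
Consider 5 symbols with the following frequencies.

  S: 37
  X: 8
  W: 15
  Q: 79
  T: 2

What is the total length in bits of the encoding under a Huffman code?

238

Merge the two smallest weights repeatedly:
merge T(2) and X(8): 10
merge 10 and W(15): 25
merge 25 and S(37): 62
merge 62 and Q(79): 141
Each symbol's bit-cost is frequency × depth; summing gives 238 bits (equivalently 10 + 25 + 62 + 141).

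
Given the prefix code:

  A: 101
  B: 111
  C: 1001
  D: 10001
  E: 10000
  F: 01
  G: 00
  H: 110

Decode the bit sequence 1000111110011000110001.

DBCDD

Read left to right; each codeword is recognised as soon as it completes (prefix code):
  10001→D | 111→B | 1001→C | 10001→D | 10001→D
Decoded message: DBCDD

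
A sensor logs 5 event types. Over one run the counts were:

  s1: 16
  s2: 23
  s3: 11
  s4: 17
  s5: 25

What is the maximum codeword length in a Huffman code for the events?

3

Merge the two lowest-weight nodes at each step:
combine s3(11), s1(16) → 27
combine s4(17), s2(23) → 40
combine s5(25), 27 → 52
combine 40, 52 → 92
Maximum depth reached is 3.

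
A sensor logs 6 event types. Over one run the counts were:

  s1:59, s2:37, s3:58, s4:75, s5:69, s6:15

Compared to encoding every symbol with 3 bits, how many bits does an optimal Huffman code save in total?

Fixed-length: 3 bits × 313 symbols = 939 bits.
Huffman merges:
merge s6(15) and s2(37): 52
merge 52 and s3(58): 110
merge s1(59) and s5(69): 128
merge s4(75) and 110: 185
merge 128 and 185: 313
Huffman total = 52 + 110 + 128 + 185 + 313 = 788 bits.
Saving = 939 − 788 = 151 bits.

151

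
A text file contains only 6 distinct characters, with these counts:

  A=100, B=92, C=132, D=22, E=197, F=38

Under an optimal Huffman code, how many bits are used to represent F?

4

Huffman merges, smallest pair first:
D(22) + F(38) → 60
60 + B(92) → 152
A(100) + C(132) → 232
152 + E(197) → 349
232 + 349 → 581
F's leaf is at depth 4, giving a 4-bit codeword.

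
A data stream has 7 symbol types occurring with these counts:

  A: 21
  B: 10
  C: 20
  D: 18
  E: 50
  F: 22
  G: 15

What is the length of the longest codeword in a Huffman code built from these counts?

Merge the two lowest-weight nodes at each step:
merge B(10) and G(15): 25
merge D(18) and C(20): 38
merge A(21) and F(22): 43
merge 25 and 38: 63
merge 43 and E(50): 93
merge 63 and 93: 156
Maximum depth reached is 3.

3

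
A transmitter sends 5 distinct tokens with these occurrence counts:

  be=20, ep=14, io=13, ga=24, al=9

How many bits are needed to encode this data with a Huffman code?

182

Build the Huffman tree bottom-up:
al(9) + io(13) → 22
ep(14) + be(20) → 34
22 + ga(24) → 46
34 + 46 → 80
The encoded length is the sum of every internal node's weight: 22 + 34 + 46 + 80 = 182 bits.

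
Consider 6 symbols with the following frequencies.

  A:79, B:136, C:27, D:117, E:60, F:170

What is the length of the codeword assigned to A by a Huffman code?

3

Build the tree from the bottom:
merge C(27) and E(60): 87
merge A(79) and 87: 166
merge D(117) and B(136): 253
merge 166 and F(170): 336
merge 253 and 336: 589
The subtree containing A is merged 3 times, so code length = 3.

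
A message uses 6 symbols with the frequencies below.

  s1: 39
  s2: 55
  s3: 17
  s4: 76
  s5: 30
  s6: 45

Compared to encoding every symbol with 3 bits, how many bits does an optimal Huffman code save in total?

Fixed-length: 3 bits × 262 symbols = 786 bits.
Huffman merges:
merge s3(17) and s5(30): 47
merge s1(39) and s6(45): 84
merge 47 and s2(55): 102
merge s4(76) and 84: 160
merge 102 and 160: 262
Huffman total = 47 + 84 + 102 + 160 + 262 = 655 bits.
Saving = 786 − 655 = 131 bits.

131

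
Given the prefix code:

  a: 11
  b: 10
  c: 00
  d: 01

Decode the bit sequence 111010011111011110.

abbdaadab

Read left to right; each codeword is recognised as soon as it completes (prefix code):
  11→a | 10→b | 10→b | 01→d | 11→a | 11→a | 01→d | 11→a | 10→b
Decoded message: abbdaadab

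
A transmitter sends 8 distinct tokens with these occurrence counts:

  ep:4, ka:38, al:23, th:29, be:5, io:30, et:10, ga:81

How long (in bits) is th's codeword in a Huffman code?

3

Build the tree from the bottom:
combine ep(4), be(5) → 9
combine 9, et(10) → 19
combine 19, al(23) → 42
combine th(29), io(30) → 59
combine ka(38), 42 → 80
combine 59, 80 → 139
combine ga(81), 139 → 220
th sits 3 levels below the root, so its codeword is 3 bits.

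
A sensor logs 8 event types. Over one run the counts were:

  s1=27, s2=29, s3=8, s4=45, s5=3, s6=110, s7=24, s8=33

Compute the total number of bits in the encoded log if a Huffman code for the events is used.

719

Build the Huffman tree bottom-up:
combine s5(3), s3(8) → 11
combine 11, s7(24) → 35
combine s1(27), s2(29) → 56
combine s8(33), 35 → 68
combine s4(45), 56 → 101
combine 68, 101 → 169
combine s6(110), 169 → 279
The encoded length is the sum of every internal node's weight: 11 + 35 + 56 + 68 + 101 + 169 + 279 = 719 bits.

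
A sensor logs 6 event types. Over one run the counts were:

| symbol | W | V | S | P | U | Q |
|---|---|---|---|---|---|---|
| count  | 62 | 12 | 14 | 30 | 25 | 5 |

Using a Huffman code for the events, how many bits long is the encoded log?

337

Greedily combine the two least-frequent nodes:
merge Q(5) and V(12): 17
merge S(14) and 17: 31
merge U(25) and P(30): 55
merge 31 and 55: 86
merge W(62) and 86: 148
Total encoded bits = sum of merged weights = 17 + 31 + 55 + 86 + 148 = 337.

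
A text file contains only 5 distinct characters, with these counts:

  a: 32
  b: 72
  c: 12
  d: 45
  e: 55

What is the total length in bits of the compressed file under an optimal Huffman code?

476

Merge the two smallest weights repeatedly:
merge c(12) and a(32): 44
merge 44 and d(45): 89
merge e(55) and b(72): 127
merge 89 and 127: 216
Total encoded bits = sum of merged weights = 44 + 89 + 127 + 216 = 476.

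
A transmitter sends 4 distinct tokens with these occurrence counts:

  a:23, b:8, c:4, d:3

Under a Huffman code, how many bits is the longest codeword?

Merge the two lowest-weight nodes at each step:
merge d(3) and c(4): 7
merge 7 and b(8): 15
merge 15 and a(23): 38
The first pair merged (d, c) ends up deepest, at depth 3.

3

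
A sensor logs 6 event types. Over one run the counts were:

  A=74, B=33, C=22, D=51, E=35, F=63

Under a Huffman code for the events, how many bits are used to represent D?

Build the tree from the bottom:
combine C(22), B(33) → 55
combine E(35), D(51) → 86
combine 55, F(63) → 118
combine A(74), 86 → 160
combine 118, 160 → 278
D's leaf is at depth 3, giving a 3-bit codeword.

3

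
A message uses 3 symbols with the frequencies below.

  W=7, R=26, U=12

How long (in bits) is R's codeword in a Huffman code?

Build the tree from the bottom:
merge W(7) and U(12): 19
merge 19 and R(26): 45
R is merged only at the final step, so code length = 1.

1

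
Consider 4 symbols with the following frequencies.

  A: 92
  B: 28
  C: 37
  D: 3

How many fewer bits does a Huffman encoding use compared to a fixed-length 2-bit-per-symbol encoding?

Fixed-length: 2 bits × 160 symbols = 320 bits.
Huffman merges:
combine D(3), B(28) → 31
combine 31, C(37) → 68
combine 68, A(92) → 160
Huffman total = 31 + 68 + 160 = 259 bits.
Saving = 320 − 259 = 61 bits.

61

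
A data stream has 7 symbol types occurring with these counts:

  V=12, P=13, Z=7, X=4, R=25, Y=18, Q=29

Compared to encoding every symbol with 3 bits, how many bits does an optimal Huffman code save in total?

43

Fixed-length: 3 bits × 108 symbols = 324 bits.
Huffman merges:
merge X(4) and Z(7): 11
merge 11 and V(12): 23
merge P(13) and Y(18): 31
merge 23 and R(25): 48
merge Q(29) and 31: 60
merge 48 and 60: 108
Huffman total = 11 + 23 + 31 + 48 + 60 + 108 = 281 bits.
Saving = 324 − 281 = 43 bits.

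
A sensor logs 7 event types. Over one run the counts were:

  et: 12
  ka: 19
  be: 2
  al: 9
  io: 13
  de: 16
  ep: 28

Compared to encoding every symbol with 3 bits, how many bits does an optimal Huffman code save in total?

Fixed-length: 3 bits × 99 symbols = 297 bits.
Huffman merges:
be(2) + al(9) → 11
11 + et(12) → 23
io(13) + de(16) → 29
ka(19) + 23 → 42
ep(28) + 29 → 57
42 + 57 → 99
Huffman total = 11 + 23 + 29 + 42 + 57 + 99 = 261 bits.
Saving = 297 − 261 = 36 bits.

36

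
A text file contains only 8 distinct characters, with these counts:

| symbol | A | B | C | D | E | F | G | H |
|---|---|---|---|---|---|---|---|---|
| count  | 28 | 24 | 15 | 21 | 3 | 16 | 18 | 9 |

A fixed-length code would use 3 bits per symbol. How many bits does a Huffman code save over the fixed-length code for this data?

Fixed-length: 3 bits × 134 symbols = 402 bits.
Huffman merges:
combine E(3), H(9) → 12
combine 12, C(15) → 27
combine F(16), G(18) → 34
combine D(21), B(24) → 45
combine 27, A(28) → 55
combine 34, 45 → 79
combine 55, 79 → 134
Huffman total = 12 + 27 + 34 + 45 + 55 + 79 + 134 = 386 bits.
Saving = 402 − 386 = 16 bits.

16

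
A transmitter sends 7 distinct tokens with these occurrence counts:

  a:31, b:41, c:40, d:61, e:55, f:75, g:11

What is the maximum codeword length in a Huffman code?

Merge the two lowest-weight nodes at each step:
combine g(11), a(31) → 42
combine c(40), b(41) → 81
combine 42, e(55) → 97
combine d(61), f(75) → 136
combine 81, 97 → 178
combine 136, 178 → 314
The rarest symbols sit at the bottom; the longest codeword is 4 bits.

4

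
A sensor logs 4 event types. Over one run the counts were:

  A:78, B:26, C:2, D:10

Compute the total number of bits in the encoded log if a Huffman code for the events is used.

166

Merge the two smallest weights repeatedly:
merge C(2) and D(10): 12
merge 12 and B(26): 38
merge 38 and A(78): 116
Total encoded bits = sum of merged weights = 12 + 38 + 116 = 166.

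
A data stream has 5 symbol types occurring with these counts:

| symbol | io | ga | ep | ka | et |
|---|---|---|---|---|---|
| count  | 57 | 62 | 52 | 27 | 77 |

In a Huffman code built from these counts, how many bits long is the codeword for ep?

3

Repeatedly merge the two smallest:
merge ka(27) and ep(52): 79
merge io(57) and ga(62): 119
merge et(77) and 79: 156
merge 119 and 156: 275
ep sits 3 levels below the root, so its codeword is 3 bits.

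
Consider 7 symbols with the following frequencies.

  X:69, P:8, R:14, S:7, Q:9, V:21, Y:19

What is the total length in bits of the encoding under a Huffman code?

341

Merge the two smallest weights repeatedly:
merge S(7) and P(8): 15
merge Q(9) and R(14): 23
merge 15 and Y(19): 34
merge V(21) and 23: 44
merge 34 and 44: 78
merge X(69) and 78: 147
Total encoded bits = sum of merged weights = 15 + 23 + 34 + 44 + 78 + 147 = 341.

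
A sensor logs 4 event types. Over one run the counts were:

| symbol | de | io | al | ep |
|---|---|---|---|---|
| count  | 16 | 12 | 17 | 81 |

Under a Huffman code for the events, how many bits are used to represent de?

Huffman merges, smallest pair first:
io(12) + de(16) → 28
al(17) + 28 → 45
45 + ep(81) → 126
The subtree containing de is merged 3 times, so code length = 3.

3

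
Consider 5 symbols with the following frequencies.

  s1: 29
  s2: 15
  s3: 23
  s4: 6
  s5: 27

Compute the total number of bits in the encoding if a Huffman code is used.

221

Build the Huffman tree bottom-up:
combine s4(6), s2(15) → 21
combine 21, s3(23) → 44
combine s5(27), s1(29) → 56
combine 44, 56 → 100
The encoded length is the sum of every internal node's weight: 21 + 44 + 56 + 100 = 221 bits.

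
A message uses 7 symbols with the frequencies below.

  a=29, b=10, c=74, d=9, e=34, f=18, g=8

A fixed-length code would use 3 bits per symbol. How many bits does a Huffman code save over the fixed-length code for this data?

Fixed-length: 3 bits × 182 symbols = 546 bits.
Huffman merges:
combine g(8), d(9) → 17
combine b(10), 17 → 27
combine f(18), 27 → 45
combine a(29), e(34) → 63
combine 45, 63 → 108
combine c(74), 108 → 182
Huffman total = 17 + 27 + 45 + 63 + 108 + 182 = 442 bits.
Saving = 546 − 442 = 104 bits.

104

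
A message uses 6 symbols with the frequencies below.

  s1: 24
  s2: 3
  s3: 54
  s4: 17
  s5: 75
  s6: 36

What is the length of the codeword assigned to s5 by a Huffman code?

Build the tree from the bottom:
merge s2(3) and s4(17): 20
merge 20 and s1(24): 44
merge s6(36) and 44: 80
merge s3(54) and s5(75): 129
merge 80 and 129: 209
s5's leaf is at depth 2, giving a 2-bit codeword.

2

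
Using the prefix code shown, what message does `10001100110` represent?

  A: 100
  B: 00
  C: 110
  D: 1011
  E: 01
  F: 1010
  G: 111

AEAC

Read left to right; each codeword is recognised as soon as it completes (prefix code):
  100→A | 01→E | 100→A | 110→C
Decoded message: AEAC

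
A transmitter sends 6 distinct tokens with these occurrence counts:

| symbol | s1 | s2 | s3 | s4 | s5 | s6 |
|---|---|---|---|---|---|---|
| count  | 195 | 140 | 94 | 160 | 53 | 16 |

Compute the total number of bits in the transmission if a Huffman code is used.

1548

Build the Huffman tree bottom-up:
s6(16) + s5(53) → 69
69 + s3(94) → 163
s2(140) + s4(160) → 300
163 + s1(195) → 358
300 + 358 → 658
Total encoded bits = sum of merged weights = 69 + 163 + 300 + 358 + 658 = 1548.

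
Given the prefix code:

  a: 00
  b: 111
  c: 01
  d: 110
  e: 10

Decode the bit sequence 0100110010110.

cadcce

Read left to right; each codeword is recognised as soon as it completes (prefix code):
  01→c | 00→a | 110→d | 01→c | 01→c | 10→e
Decoded message: cadcce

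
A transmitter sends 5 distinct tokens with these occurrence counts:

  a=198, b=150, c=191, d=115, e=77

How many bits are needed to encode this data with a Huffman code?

Greedily combine the two least-frequent nodes:
merge e(77) and d(115): 192
merge b(150) and c(191): 341
merge 192 and a(198): 390
merge 341 and 390: 731
Total encoded bits = sum of merged weights = 192 + 341 + 390 + 731 = 1654.

1654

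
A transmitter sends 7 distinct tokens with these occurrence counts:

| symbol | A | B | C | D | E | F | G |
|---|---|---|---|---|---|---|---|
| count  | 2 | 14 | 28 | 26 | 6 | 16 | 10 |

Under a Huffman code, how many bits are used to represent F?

Build the tree from the bottom:
A(2) + E(6) → 8
8 + G(10) → 18
B(14) + F(16) → 30
18 + D(26) → 44
C(28) + 30 → 58
44 + 58 → 102
F sits 3 levels below the root, so its codeword is 3 bits.

3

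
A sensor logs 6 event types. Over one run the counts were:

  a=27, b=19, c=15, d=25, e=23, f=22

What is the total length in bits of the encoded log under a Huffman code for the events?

341

Build the Huffman tree bottom-up:
combine c(15), b(19) → 34
combine f(22), e(23) → 45
combine d(25), a(27) → 52
combine 34, 45 → 79
combine 52, 79 → 131
Total encoded bits = sum of merged weights = 34 + 45 + 52 + 79 + 131 = 341.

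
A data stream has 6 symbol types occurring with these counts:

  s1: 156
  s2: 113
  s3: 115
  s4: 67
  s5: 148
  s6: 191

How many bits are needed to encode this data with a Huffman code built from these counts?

2023

Build the Huffman tree bottom-up:
merge s4(67) and s2(113): 180
merge s3(115) and s5(148): 263
merge s1(156) and 180: 336
merge s6(191) and 263: 454
merge 336 and 454: 790
The encoded length is the sum of every internal node's weight: 180 + 263 + 336 + 454 + 790 = 2023 bits.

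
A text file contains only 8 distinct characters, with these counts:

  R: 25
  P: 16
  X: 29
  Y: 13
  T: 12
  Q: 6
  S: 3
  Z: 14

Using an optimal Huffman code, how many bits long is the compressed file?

Merge the two smallest weights repeatedly:
S(3) + Q(6) → 9
9 + T(12) → 21
Y(13) + Z(14) → 27
P(16) + 21 → 37
R(25) + 27 → 52
X(29) + 37 → 66
52 + 66 → 118
Each symbol's bit-cost is frequency × depth; summing gives 330 bits (equivalently 9 + 21 + 27 + 37 + 52 + 66 + 118).

330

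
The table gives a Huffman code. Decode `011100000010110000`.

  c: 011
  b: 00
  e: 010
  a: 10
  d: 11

cabbedbb

Read left to right; each codeword is recognised as soon as it completes (prefix code):
  011→c | 10→a | 00→b | 00→b | 010→e | 11→d | 00→b | 00→b
Decoded message: cabbedbb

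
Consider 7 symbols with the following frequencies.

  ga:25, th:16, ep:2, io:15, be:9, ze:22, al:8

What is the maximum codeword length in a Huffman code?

Merge the two lowest-weight nodes at each step:
combine ep(2), al(8) → 10
combine be(9), 10 → 19
combine io(15), th(16) → 31
combine 19, ze(22) → 41
combine ga(25), 31 → 56
combine 41, 56 → 97
The first pair merged (ep, al) ends up deepest, at depth 4.

4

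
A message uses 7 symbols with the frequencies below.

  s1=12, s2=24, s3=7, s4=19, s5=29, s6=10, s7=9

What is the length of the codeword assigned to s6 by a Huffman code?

3

Build the tree from the bottom:
s3(7) + s7(9) → 16
s6(10) + s1(12) → 22
16 + s4(19) → 35
22 + s2(24) → 46
s5(29) + 35 → 64
46 + 64 → 110
The subtree containing s6 is merged 3 times, so code length = 3.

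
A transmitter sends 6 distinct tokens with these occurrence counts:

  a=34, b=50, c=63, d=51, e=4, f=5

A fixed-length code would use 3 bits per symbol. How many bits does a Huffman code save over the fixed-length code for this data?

Fixed-length: 3 bits × 207 symbols = 621 bits.
Huffman merges:
combine e(4), f(5) → 9
combine 9, a(34) → 43
combine 43, b(50) → 93
combine d(51), c(63) → 114
combine 93, 114 → 207
Huffman total = 9 + 43 + 93 + 114 + 207 = 466 bits.
Saving = 621 − 466 = 155 bits.

155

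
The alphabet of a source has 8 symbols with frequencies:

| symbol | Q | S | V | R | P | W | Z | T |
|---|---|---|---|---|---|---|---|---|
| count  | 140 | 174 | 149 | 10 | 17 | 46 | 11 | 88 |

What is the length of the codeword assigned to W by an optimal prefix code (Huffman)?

Build the tree from the bottom:
R(10) + Z(11) → 21
P(17) + 21 → 38
38 + W(46) → 84
84 + T(88) → 172
Q(140) + V(149) → 289
172 + S(174) → 346
289 + 346 → 635
W's leaf is at depth 4, giving a 4-bit codeword.

4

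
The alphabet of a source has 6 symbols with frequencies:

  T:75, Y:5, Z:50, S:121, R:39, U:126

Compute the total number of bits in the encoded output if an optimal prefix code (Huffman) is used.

Greedily combine the two least-frequent nodes:
merge Y(5) and R(39): 44
merge 44 and Z(50): 94
merge T(75) and 94: 169
merge S(121) and U(126): 247
merge 169 and 247: 416
The encoded length is the sum of every internal node's weight: 44 + 94 + 169 + 247 + 416 = 970 bits.

970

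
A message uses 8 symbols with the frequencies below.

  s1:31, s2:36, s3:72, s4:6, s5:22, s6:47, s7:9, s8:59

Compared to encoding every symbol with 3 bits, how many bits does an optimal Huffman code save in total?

79

Fixed-length: 3 bits × 282 symbols = 846 bits.
Huffman merges:
merge s4(6) and s7(9): 15
merge 15 and s5(22): 37
merge s1(31) and s2(36): 67
merge 37 and s6(47): 84
merge s8(59) and 67: 126
merge s3(72) and 84: 156
merge 126 and 156: 282
Huffman total = 15 + 37 + 67 + 84 + 126 + 156 + 282 = 767 bits.
Saving = 846 − 767 = 79 bits.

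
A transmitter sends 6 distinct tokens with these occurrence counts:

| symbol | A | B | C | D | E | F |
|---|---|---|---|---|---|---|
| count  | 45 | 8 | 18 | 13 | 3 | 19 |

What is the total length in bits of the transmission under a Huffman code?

Greedily combine the two least-frequent nodes:
combine E(3), B(8) → 11
combine 11, D(13) → 24
combine C(18), F(19) → 37
combine 24, 37 → 61
combine A(45), 61 → 106
Each symbol's bit-cost is frequency × depth; summing gives 239 bits (equivalently 11 + 24 + 37 + 61 + 106).

239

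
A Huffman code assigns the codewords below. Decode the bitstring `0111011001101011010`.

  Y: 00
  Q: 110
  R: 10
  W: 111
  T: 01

Read left to right; each codeword is recognised as soon as it completes (prefix code):
  01→T | 110→Q | 110→Q | 01→T | 10→R | 10→R | 110→Q | 10→R
Decoded message: TQQTRRQR

TQQTRRQR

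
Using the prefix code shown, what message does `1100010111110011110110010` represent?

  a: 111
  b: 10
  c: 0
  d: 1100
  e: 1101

dcbadabdb

Read left to right; each codeword is recognised as soon as it completes (prefix code):
  1100→d | 0→c | 10→b | 111→a | 1100→d | 111→a | 10→b | 1100→d | 10→b
Decoded message: dcbadabdb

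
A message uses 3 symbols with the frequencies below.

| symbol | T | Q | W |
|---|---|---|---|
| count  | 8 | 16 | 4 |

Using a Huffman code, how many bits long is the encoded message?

40

Merge the two smallest weights repeatedly:
merge W(4) and T(8): 12
merge 12 and Q(16): 28
The encoded length is the sum of every internal node's weight: 12 + 28 = 40 bits.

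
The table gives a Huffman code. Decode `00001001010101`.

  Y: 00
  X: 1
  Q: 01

Read left to right; each codeword is recognised as soon as it completes (prefix code):
  00→Y | 00→Y | 1→X | 00→Y | 1→X | 01→Q | 01→Q | 01→Q
Decoded message: YYXYXQQQ

YYXYXQQQ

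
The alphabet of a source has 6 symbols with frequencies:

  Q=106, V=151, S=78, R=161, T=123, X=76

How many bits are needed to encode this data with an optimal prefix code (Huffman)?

Greedily combine the two least-frequent nodes:
combine X(76), S(78) → 154
combine Q(106), T(123) → 229
combine V(151), 154 → 305
combine R(161), 229 → 390
combine 305, 390 → 695
Each symbol's bit-cost is frequency × depth; summing gives 1773 bits (equivalently 154 + 229 + 305 + 390 + 695).

1773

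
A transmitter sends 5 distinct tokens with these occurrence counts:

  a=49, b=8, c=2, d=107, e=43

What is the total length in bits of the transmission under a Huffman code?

374

Build the Huffman tree bottom-up:
merge c(2) and b(8): 10
merge 10 and e(43): 53
merge a(49) and 53: 102
merge 102 and d(107): 209
Total encoded bits = sum of merged weights = 10 + 53 + 102 + 209 = 374.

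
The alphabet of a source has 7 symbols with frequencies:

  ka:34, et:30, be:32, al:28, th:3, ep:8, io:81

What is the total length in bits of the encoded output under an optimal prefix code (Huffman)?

536

Build the Huffman tree bottom-up:
combine th(3), ep(8) → 11
combine 11, al(28) → 39
combine et(30), be(32) → 62
combine ka(34), 39 → 73
combine 62, 73 → 135
combine io(81), 135 → 216
Total encoded bits = sum of merged weights = 11 + 39 + 62 + 73 + 135 + 216 = 536.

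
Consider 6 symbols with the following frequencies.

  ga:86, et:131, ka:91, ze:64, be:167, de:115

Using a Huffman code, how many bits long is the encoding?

1664

Build the Huffman tree bottom-up:
combine ze(64), ga(86) → 150
combine ka(91), de(115) → 206
combine et(131), 150 → 281
combine be(167), 206 → 373
combine 281, 373 → 654
The encoded length is the sum of every internal node's weight: 150 + 206 + 281 + 373 + 654 = 1664 bits.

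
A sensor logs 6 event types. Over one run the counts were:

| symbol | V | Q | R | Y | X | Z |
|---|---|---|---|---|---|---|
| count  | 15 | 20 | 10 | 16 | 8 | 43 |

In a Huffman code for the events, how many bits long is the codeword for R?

Build the tree from the bottom:
X(8) + R(10) → 18
V(15) + Y(16) → 31
18 + Q(20) → 38
31 + 38 → 69
Z(43) + 69 → 112
The subtree containing R is merged 4 times, so code length = 4.

4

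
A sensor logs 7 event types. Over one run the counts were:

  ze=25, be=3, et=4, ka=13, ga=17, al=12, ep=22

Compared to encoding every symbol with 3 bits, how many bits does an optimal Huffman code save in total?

40

Fixed-length: 3 bits × 96 symbols = 288 bits.
Huffman merges:
combine be(3), et(4) → 7
combine 7, al(12) → 19
combine ka(13), ga(17) → 30
combine 19, ep(22) → 41
combine ze(25), 30 → 55
combine 41, 55 → 96
Huffman total = 7 + 19 + 30 + 41 + 55 + 96 = 248 bits.
Saving = 288 − 248 = 40 bits.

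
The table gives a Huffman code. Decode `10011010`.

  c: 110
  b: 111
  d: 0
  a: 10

Read left to right; each codeword is recognised as soon as it completes (prefix code):
  10→a | 0→d | 110→c | 10→a
Decoded message: adca

adca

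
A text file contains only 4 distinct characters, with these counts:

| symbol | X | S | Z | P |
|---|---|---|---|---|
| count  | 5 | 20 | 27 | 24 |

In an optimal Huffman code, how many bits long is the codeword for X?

Repeatedly merge the two smallest:
combine X(5), S(20) → 25
combine P(24), 25 → 49
combine Z(27), 49 → 76
X's leaf is at depth 3, giving a 3-bit codeword.

3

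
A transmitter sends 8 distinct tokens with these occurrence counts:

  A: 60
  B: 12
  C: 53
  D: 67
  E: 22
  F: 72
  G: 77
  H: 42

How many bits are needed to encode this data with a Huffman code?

Build the Huffman tree bottom-up:
merge B(12) and E(22): 34
merge 34 and H(42): 76
merge C(53) and A(60): 113
merge D(67) and F(72): 139
merge 76 and G(77): 153
merge 113 and 139: 252
merge 153 and 252: 405
Total encoded bits = sum of merged weights = 34 + 76 + 113 + 139 + 153 + 252 + 405 = 1172.

1172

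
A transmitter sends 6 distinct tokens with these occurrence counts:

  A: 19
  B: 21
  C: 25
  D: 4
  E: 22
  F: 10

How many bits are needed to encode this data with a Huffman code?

Greedily combine the two least-frequent nodes:
merge D(4) and F(10): 14
merge 14 and A(19): 33
merge B(21) and E(22): 43
merge C(25) and 33: 58
merge 43 and 58: 101
Each symbol's bit-cost is frequency × depth; summing gives 249 bits (equivalently 14 + 33 + 43 + 58 + 101).

249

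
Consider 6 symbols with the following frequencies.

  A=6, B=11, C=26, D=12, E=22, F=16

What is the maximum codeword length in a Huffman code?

3

Merge the two lowest-weight nodes at each step:
A(6) + B(11) → 17
D(12) + F(16) → 28
17 + E(22) → 39
C(26) + 28 → 54
39 + 54 → 93
The rarest symbols sit at the bottom; the longest codeword is 3 bits.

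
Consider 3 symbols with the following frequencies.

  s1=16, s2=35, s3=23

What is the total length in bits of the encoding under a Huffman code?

Merge the two smallest weights repeatedly:
merge s1(16) and s3(23): 39
merge s2(35) and 39: 74
Total encoded bits = sum of merged weights = 39 + 74 = 113.

113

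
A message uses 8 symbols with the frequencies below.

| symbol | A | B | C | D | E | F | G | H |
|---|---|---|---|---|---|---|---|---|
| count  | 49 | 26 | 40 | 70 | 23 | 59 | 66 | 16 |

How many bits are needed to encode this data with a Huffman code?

1015

Build the Huffman tree bottom-up:
combine H(16), E(23) → 39
combine B(26), 39 → 65
combine C(40), A(49) → 89
combine F(59), 65 → 124
combine G(66), D(70) → 136
combine 89, 124 → 213
combine 136, 213 → 349
Each symbol's bit-cost is frequency × depth; summing gives 1015 bits (equivalently 39 + 65 + 89 + 124 + 136 + 213 + 349).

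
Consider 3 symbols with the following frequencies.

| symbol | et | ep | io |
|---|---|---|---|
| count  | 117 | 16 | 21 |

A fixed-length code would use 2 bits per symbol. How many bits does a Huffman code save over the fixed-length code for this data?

Fixed-length: 2 bits × 154 symbols = 308 bits.
Huffman merges:
combine ep(16), io(21) → 37
combine 37, et(117) → 154
Huffman total = 37 + 154 = 191 bits.
Saving = 308 − 191 = 117 bits.

117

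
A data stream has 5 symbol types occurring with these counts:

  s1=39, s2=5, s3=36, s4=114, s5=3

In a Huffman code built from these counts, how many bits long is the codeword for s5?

4

Repeatedly merge the two smallest:
combine s5(3), s2(5) → 8
combine 8, s3(36) → 44
combine s1(39), 44 → 83
combine 83, s4(114) → 197
s5 sits 4 levels below the root, so its codeword is 4 bits.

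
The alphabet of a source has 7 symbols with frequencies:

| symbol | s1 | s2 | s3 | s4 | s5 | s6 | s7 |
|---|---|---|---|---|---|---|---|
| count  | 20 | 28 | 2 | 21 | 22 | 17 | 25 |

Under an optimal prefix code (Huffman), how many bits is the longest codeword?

Merge the two lowest-weight nodes at each step:
s3(2) + s6(17) → 19
19 + s1(20) → 39
s4(21) + s5(22) → 43
s7(25) + s2(28) → 53
39 + 43 → 82
53 + 82 → 135
The first pair merged (s3, s6) ends up deepest, at depth 4.

4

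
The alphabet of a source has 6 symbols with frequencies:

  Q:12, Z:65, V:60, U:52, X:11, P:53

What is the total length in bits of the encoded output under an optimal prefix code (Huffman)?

604

Merge the two smallest weights repeatedly:
combine X(11), Q(12) → 23
combine 23, U(52) → 75
combine P(53), V(60) → 113
combine Z(65), 75 → 140
combine 113, 140 → 253
The encoded length is the sum of every internal node's weight: 23 + 75 + 113 + 140 + 253 = 604 bits.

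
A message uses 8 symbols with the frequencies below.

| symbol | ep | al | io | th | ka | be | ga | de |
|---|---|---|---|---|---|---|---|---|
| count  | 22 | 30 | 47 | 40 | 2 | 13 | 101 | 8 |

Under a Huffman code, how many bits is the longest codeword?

Merge the two lowest-weight nodes at each step:
ka(2) + de(8) → 10
10 + be(13) → 23
ep(22) + 23 → 45
al(30) + th(40) → 70
45 + io(47) → 92
70 + 92 → 162
ga(101) + 162 → 263
The rarest symbols sit at the bottom; the longest codeword is 6 bits.

6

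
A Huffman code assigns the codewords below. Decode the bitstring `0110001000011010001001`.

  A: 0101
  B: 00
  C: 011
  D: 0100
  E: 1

Read left to right; each codeword is recognised as soon as it completes (prefix code):
  011→C | 00→B | 0100→D | 00→B | 1→E | 1→E | 0100→D | 0100→D | 1→E
Decoded message: CBDBEEDDE

CBDBEEDDE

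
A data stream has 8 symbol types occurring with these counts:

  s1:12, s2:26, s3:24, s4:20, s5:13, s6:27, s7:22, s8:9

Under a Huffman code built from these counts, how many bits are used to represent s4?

Huffman merges, smallest pair first:
s8(9) + s1(12) → 21
s5(13) + s4(20) → 33
21 + s7(22) → 43
s3(24) + s2(26) → 50
s6(27) + 33 → 60
43 + 50 → 93
60 + 93 → 153
The subtree containing s4 is merged 3 times, so code length = 3.

3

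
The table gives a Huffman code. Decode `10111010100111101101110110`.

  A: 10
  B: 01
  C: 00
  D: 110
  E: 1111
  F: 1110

Read left to right; each codeword is recognised as soon as it completes (prefix code):
  10→A | 1110→F | 10→A | 10→A | 01→B | 1110→F | 110→D | 1110→F | 110→D
Decoded message: AFAABFDFD

AFAABFDFD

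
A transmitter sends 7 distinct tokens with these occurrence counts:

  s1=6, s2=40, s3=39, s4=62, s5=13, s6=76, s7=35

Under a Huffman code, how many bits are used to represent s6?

Repeatedly merge the two smallest:
s1(6) + s5(13) → 19
19 + s7(35) → 54
s3(39) + s2(40) → 79
54 + s4(62) → 116
s6(76) + 79 → 155
116 + 155 → 271
s6 sits 2 levels below the root, so its codeword is 2 bits.

2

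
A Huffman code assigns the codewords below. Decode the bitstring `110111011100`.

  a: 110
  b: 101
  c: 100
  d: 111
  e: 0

Read left to right; each codeword is recognised as soon as it completes (prefix code):
  110→a | 111→d | 0→e | 111→d | 0→e | 0→e
Decoded message: adedee

adedee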